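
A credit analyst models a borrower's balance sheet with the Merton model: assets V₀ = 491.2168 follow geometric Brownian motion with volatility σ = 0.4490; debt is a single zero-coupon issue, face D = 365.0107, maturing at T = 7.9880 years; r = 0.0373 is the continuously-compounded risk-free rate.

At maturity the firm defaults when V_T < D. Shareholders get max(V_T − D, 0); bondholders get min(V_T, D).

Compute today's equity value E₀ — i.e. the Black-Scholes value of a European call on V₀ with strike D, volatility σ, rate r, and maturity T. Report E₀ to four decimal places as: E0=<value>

d₁ = [ln(V₀/D) + (r + σ²/2)T] / (σ√T)
   = [ln(491.2168/365.0107) + (0.0373 + 0.5·0.4490²)·7.9880] / (0.4490·√7.9880)
   = [0.296959 + 1.103147] / 1.269011 = 1.103305
d₂ = d₁ − σ√T = 1.103305 − 1.269011 = -0.165706
N(d₁) = 0.865053,  N(d₂) = 0.434194,  e^(−rT) = 0.742337
E₀ = V₀·N(d₁) − D·e^(−rT)·N(d₂)
   = 491.2168·0.865053 − 365.0107·0.742337·0.434194 = 307.278770

E0=307.2788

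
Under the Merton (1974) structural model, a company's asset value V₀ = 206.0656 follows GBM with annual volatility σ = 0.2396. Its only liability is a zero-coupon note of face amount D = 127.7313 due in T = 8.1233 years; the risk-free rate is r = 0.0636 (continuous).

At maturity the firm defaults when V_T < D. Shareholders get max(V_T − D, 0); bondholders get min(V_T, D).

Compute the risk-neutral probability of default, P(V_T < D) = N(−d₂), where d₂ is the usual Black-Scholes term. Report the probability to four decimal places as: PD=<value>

d₁ = [ln(V₀/D) + (r + σ²/2)T] / (σ√T)
   = [ln(206.0656/127.7313) + (0.0636 + 0.5·0.2396²)·8.1233] / (0.2396·√8.1233)
   = [0.478266 + 0.749814] / 0.682894 = 1.798347
d₂ = d₁ − σ√T = 1.798347 − 0.682894 = 1.115453
risk-neutral PD = N(−d₂) = N(-1.115453) = 0.132328

PD=0.1323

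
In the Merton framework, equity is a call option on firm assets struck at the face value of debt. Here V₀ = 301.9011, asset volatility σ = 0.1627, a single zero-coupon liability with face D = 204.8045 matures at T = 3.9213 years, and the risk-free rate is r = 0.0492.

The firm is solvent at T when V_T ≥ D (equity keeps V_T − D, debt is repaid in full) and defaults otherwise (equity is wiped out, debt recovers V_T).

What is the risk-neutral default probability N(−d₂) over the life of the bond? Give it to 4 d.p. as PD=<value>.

PD=0.0503

d₁ = [ln(V₀/D) + (r + σ²/2)T] / (σ√T)
   = [ln(301.9011/204.8045) + (0.0492 + 0.5·0.1627²)·3.9213] / (0.1627·√3.9213)
   = [0.388044 + 0.244829] / 0.322183 = 1.964326
d₂ = d₁ − σ√T = 1.964326 − 0.322183 = 1.642143
risk-neutral PD = N(−d₂) = N(-1.642143) = 0.050280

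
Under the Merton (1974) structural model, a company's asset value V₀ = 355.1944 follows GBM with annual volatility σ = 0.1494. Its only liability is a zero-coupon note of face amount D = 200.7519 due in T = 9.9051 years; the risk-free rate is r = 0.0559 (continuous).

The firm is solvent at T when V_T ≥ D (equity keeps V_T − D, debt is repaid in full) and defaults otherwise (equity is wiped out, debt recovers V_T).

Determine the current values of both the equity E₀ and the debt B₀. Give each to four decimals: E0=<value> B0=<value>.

d₁ = [ln(V₀/D) + (r + σ²/2)T] / (σ√T)
   = [ln(355.1944/200.7519) + (0.0559 + 0.5·0.1494²)·9.9051] / (0.1494·√9.9051)
   = [0.570595 + 0.664238] / 0.470197 = 2.626203
d₂ = d₁ − σ√T = 2.626203 − 0.470197 = 2.156006
N(d₁) = 0.995683,  N(d₂) = 0.984458,  e^(−rT) = 0.574822
E₀ = V₀·N(d₁) − D·e^(−rT)·N(d₂)
   = 355.1944·0.995683 − 200.7519·0.574822·0.984458 = 240.057834
B₀ = V₀ − E₀ = 355.1944 − 240.057834 = 115.136566

E0=240.0578 B0=115.1366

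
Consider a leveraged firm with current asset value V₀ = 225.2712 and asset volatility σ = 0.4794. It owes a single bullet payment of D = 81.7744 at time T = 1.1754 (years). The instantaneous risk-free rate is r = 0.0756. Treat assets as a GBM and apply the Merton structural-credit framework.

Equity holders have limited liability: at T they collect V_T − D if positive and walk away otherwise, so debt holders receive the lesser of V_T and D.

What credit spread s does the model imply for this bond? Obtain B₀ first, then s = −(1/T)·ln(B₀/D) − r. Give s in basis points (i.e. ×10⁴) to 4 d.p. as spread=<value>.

d₁ = [ln(V₀/D) + (r + σ²/2)T] / (σ√T)
   = [ln(225.2712/81.7744) + (0.0756 + 0.5·0.4794²)·1.1754] / (0.4794·√1.1754)
   = [1.013341 + 0.223928] / 0.519746 = 2.380527
d₂ = d₁ − σ√T = 2.380527 − 0.519746 = 1.860782
N(d₁) = 0.991356,  N(d₂) = 0.968612,  e^(−rT) = 0.914973
E₀ = V₀·N(d₁) − D·e^(−rT)·N(d₂)
   = 225.2712·0.991356 − 81.7744·0.914973·0.968612 = 150.851023
B₀ = V₀ − E₀ = 225.2712 − 150.851023 = 74.420177
spread = −(1/T)·ln(B₀/D) − r = −(1/1.1754)·ln(74.420177/81.7744) − 0.0756 = 0.00457452
in basis points: 0.00457452 × 10⁴ = 45.7452 bp

spread=45.7452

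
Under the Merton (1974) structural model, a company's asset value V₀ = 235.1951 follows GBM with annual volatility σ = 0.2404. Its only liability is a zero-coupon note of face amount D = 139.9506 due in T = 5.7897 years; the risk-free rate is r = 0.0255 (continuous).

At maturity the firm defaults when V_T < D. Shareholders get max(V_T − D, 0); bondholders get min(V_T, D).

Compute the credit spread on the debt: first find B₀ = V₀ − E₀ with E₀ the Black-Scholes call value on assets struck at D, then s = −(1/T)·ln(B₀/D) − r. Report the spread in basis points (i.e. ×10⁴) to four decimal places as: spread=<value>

spread=85.8720

d₁ = [ln(V₀/D) + (r + σ²/2)T] / (σ√T)
   = [ln(235.1951/139.9506) + (0.0255 + 0.5·0.2404²)·5.7897] / (0.2404·√5.7897)
   = [0.519126 + 0.314937] / 0.578446 = 1.441904
d₂ = d₁ − σ√T = 1.441904 − 0.578446 = 0.863458
N(d₁) = 0.925335,  N(d₂) = 0.806057,  e^(−rT) = 0.862744
E₀ = V₀·N(d₁) − D·e^(−rT)·N(d₂)
   = 235.1951·0.925335 − 139.9506·0.862744·0.806057 = 120.309733
B₀ = V₀ − E₀ = 235.1951 − 120.309733 = 114.885367
spread = −(1/T)·ln(B₀/D) − r = −(1/5.7897)·ln(114.885367/139.9506) − 0.0255 = 0.00858720
in basis points: 0.00858720 × 10⁴ = 85.8720 bp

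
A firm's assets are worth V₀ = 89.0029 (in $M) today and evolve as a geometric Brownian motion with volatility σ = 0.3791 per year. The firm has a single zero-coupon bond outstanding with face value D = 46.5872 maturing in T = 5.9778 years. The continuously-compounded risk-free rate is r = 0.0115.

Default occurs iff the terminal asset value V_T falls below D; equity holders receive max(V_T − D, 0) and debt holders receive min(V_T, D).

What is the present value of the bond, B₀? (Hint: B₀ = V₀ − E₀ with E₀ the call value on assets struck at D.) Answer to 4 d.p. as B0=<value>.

B0=36.6581

d₁ = [ln(V₀/D) + (r + σ²/2)T] / (σ√T)
   = [ln(89.0029/46.5872) + (0.0115 + 0.5·0.3791²)·5.9778] / (0.3791·√5.9778)
   = [0.647343 + 0.498300] / 0.926882 = 1.236018
d₂ = d₁ − σ√T = 1.236018 − 0.926882 = 0.309136
N(d₁) = 0.891774,  N(d₂) = 0.621391,  e^(−rT) = 0.933565
E₀ = V₀·N(d₁) − D·e^(−rT)·N(d₂)
   = 89.0029·0.891774 − 46.5872·0.933565·0.621391 = 52.344832
B₀ = V₀ − E₀ = 89.0029 − 52.344832 = 36.658068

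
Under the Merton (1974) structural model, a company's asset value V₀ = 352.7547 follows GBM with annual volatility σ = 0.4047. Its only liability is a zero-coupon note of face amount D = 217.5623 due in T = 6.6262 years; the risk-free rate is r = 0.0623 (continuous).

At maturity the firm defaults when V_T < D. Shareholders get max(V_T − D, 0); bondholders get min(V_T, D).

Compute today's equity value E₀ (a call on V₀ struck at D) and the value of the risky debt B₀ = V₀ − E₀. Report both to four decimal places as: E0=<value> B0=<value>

E0=232.1419 B0=120.6128

d₁ = [ln(V₀/D) + (r + σ²/2)T] / (σ√T)
   = [ln(352.7547/217.5623) + (0.0623 + 0.5·0.4047²)·6.6262] / (0.4047·√6.6262)
   = [0.483288 + 0.955439] / 1.041755 = 1.381061
d₂ = d₁ − σ√T = 1.381061 − 1.041755 = 0.339306
N(d₁) = 0.916370,  N(d₂) = 0.632810,  e^(−rT) = 0.661787
E₀ = V₀·N(d₁) − D·e^(−rT)·N(d₂)
   = 352.7547·0.916370 − 217.5623·0.661787·0.632810 = 232.141862
B₀ = V₀ − E₀ = 352.7547 − 232.141862 = 120.612838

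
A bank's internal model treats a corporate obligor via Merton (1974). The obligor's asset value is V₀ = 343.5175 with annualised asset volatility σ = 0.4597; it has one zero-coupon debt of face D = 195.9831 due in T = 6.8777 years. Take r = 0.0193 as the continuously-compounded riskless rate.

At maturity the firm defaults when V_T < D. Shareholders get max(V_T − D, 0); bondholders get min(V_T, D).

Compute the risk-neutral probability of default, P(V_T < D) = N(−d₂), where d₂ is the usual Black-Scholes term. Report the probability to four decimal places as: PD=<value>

d₁ = [ln(V₀/D) + (r + σ²/2)T] / (σ√T)
   = [ln(343.5175/195.9831) + (0.0193 + 0.5·0.4597²)·6.8777] / (0.4597·√6.8777)
   = [0.561210 + 0.859451] / 1.205580 = 1.178404
d₂ = d₁ − σ√T = 1.178404 − 1.205580 = -0.027176
risk-neutral PD = N(−d₂) = N(0.027176) = 0.510840

PD=0.5108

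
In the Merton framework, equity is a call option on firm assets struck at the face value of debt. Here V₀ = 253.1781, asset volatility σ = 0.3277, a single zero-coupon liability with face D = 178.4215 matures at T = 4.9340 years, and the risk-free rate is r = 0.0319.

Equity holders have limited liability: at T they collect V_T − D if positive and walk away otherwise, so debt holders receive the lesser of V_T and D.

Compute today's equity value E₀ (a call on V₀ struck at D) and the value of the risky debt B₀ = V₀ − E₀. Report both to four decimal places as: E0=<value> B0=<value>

E0=120.5262 B0=132.6519

d₁ = [ln(V₀/D) + (r + σ²/2)T] / (σ√T)
   = [ln(253.1781/178.4215) + (0.0319 + 0.5·0.3277²)·4.9340] / (0.3277·√4.9340)
   = [0.349944 + 0.422319] / 0.727907 = 1.060937
d₂ = d₁ − σ√T = 1.060937 − 0.727907 = 0.333030
N(d₁) = 0.855641,  N(d₂) = 0.630444,  e^(−rT) = 0.854367
E₀ = V₀·N(d₁) − D·e^(−rT)·N(d₂)
   = 253.1781·0.855641 − 178.4215·0.854367·0.630444 = 120.526224
B₀ = V₀ − E₀ = 253.1781 − 120.526224 = 132.651876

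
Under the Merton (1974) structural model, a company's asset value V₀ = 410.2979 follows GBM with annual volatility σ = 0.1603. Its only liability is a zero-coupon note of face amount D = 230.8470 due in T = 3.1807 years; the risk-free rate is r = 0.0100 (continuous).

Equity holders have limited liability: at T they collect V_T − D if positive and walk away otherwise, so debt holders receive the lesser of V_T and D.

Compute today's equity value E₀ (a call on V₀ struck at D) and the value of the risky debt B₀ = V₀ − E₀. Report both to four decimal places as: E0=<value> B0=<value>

E0=187.1992 B0=223.0987

d₁ = [ln(V₀/D) + (r + σ²/2)T] / (σ√T)
   = [ln(410.2979/230.8470) + (0.0100 + 0.5·0.1603²)·3.1807] / (0.1603·√3.1807)
   = [0.575128 + 0.072673] / 0.285887 = 2.265932
d₂ = d₁ − σ√T = 2.265932 − 0.285887 = 1.980044
N(d₁) = 0.988272,  N(d₂) = 0.976151,  e^(−rT) = 0.968694
E₀ = V₀·N(d₁) − D·e^(−rT)·N(d₂)
   = 410.2979·0.988272 − 230.8470·0.968694·0.976151 = 187.199196
B₀ = V₀ − E₀ = 410.2979 − 187.199196 = 223.098704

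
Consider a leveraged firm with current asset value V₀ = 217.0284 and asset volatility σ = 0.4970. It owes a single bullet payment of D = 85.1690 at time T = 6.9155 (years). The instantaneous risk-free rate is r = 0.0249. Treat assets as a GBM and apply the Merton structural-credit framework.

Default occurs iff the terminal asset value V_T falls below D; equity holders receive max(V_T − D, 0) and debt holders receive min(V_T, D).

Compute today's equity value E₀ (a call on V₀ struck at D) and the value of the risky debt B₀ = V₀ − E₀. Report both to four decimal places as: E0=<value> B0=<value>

d₁ = [ln(V₀/D) + (r + σ²/2)T] / (σ√T)
   = [ln(217.0284/85.1690) + (0.0249 + 0.5·0.4970²)·6.9155] / (0.4970·√6.9155)
   = [0.935391 + 1.026291] / 1.306978 = 1.500930
d₂ = d₁ − σ√T = 1.500930 − 1.306978 = 0.193952
N(d₁) = 0.933313,  N(d₂) = 0.576893,  e^(−rT) = 0.841814
E₀ = V₀·N(d₁) − D·e^(−rT)·N(d₂)
   = 217.0284·0.933313 − 85.1690·0.841814·0.576893 = 161.194242
B₀ = V₀ − E₀ = 217.0284 − 161.194242 = 55.834158

E0=161.1942 B0=55.8342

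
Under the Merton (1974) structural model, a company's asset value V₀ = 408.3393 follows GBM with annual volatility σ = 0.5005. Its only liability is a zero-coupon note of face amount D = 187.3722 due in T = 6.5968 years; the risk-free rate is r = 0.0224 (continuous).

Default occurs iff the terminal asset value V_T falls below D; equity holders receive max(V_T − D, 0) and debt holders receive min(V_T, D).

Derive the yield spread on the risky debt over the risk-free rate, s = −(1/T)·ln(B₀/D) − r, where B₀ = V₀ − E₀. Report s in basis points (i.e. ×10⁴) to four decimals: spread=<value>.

spread=437.5733

d₁ = [ln(V₀/D) + (r + σ²/2)T] / (σ√T)
   = [ln(408.3393/187.3722) + (0.0224 + 0.5·0.5005²)·6.5968] / (0.5005·√6.5968)
   = [0.779001 + 0.974018] / 1.285496 = 1.363691
d₂ = d₁ − σ√T = 1.363691 − 1.285496 = 0.078195
N(d₁) = 0.913668,  N(d₂) = 0.531164,  e^(−rT) = 0.862631
E₀ = V₀·N(d₁) − D·e^(−rT)·N(d₂)
   = 408.3393·0.913668 − 187.3722·0.862631·0.531164 = 287.232797
B₀ = V₀ − E₀ = 408.3393 − 287.232797 = 121.106503
spread = −(1/T)·ln(B₀/D) − r = −(1/6.5968)·ln(121.106503/187.3722) − 0.0224 = 0.04375733
in basis points: 0.04375733 × 10⁴ = 437.5733 bp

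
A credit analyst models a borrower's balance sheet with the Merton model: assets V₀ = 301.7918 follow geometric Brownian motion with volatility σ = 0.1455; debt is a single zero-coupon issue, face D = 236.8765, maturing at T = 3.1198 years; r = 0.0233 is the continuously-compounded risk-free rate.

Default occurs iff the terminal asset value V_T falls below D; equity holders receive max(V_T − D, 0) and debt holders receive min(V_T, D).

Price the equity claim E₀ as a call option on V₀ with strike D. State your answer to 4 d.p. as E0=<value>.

d₁ = [ln(V₀/D) + (r + σ²/2)T] / (σ√T)
   = [ln(301.7918/236.8765) + (0.0233 + 0.5·0.1455²)·3.1198] / (0.1455·√3.1198)
   = [0.242198 + 0.105715] / 0.256996 = 1.353769
d₂ = d₁ − σ√T = 1.353769 − 0.256996 = 1.096773
N(d₁) = 0.912095,  N(d₂) = 0.863630,  e^(−rT) = 0.929888
E₀ = V₀·N(d₁) − D·e^(−rT)·N(d₂)
   = 301.7918·0.912095 − 236.8765·0.929888·0.863630 = 85.032305

E0=85.0323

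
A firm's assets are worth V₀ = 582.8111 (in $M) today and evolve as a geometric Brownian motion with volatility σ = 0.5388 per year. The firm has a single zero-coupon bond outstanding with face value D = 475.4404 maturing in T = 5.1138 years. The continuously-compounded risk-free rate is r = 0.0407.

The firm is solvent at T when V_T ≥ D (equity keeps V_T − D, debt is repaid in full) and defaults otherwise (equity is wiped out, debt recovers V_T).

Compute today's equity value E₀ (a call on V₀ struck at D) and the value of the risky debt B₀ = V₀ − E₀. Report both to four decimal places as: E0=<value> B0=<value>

d₁ = [ln(V₀/D) + (r + σ²/2)T] / (σ√T)
   = [ln(582.8111/475.4404) + (0.0407 + 0.5·0.5388²)·5.1138] / (0.5388·√5.1138)
   = [0.203622 + 0.950414] / 1.218427 = 0.947152
d₂ = d₁ − σ√T = 0.947152 − 1.218427 = -0.271275
N(d₁) = 0.828219,  N(d₂) = 0.393090,  e^(−rT) = 0.812100
E₀ = V₀·N(d₁) − D·e^(−rT)·N(d₂)
   = 582.8111·0.828219 − 475.4404·0.812100·0.393090 = 330.921394
B₀ = V₀ − E₀ = 582.8111 − 330.921394 = 251.889706

E0=330.9214 B0=251.8897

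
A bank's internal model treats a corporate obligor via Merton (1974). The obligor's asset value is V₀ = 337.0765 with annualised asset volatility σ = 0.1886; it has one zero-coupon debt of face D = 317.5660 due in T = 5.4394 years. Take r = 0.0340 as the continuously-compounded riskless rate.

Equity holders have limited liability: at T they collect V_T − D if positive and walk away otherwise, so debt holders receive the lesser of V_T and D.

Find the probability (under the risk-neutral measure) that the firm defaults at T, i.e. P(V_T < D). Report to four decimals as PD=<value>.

d₁ = [ln(V₀/D) + (r + σ²/2)T] / (σ√T)
   = [ln(337.0765/317.5660) + (0.0340 + 0.5·0.1886²)·5.4394] / (0.1886·√5.4394)
   = [0.059624 + 0.281679] / 0.439863 = 0.775932
d₂ = d₁ − σ√T = 0.775932 − 0.439863 = 0.336069
risk-neutral PD = N(−d₂) = N(-0.336069) = 0.368409

PD=0.3684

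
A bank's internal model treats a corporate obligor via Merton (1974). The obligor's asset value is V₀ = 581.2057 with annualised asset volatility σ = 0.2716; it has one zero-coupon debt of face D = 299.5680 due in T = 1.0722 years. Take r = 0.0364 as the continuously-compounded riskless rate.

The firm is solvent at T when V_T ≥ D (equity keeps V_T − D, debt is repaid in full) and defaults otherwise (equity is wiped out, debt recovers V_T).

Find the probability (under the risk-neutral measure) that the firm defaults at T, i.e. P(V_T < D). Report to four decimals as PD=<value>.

d₁ = [ln(V₀/D) + (r + σ²/2)T] / (σ√T)
   = [ln(581.2057/299.5680) + (0.0364 + 0.5·0.2716²)·1.0722] / (0.2716·√1.0722)
   = [0.662763 + 0.078574] / 0.281234 = 2.636018
d₂ = d₁ − σ√T = 2.636018 − 0.281234 = 2.354784
risk-neutral PD = N(−d₂) = N(-2.354784) = 0.009267

PD=0.0093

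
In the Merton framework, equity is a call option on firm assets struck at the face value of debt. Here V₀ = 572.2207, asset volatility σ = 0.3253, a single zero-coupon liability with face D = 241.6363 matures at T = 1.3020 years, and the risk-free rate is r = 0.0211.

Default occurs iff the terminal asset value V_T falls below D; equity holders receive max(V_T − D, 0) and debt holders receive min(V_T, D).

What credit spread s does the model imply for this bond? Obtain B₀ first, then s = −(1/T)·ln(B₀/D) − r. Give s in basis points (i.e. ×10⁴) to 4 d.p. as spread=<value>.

d₁ = [ln(V₀/D) + (r + σ²/2)T] / (σ√T)
   = [ln(572.2207/241.6363) + (0.0211 + 0.5·0.3253²)·1.3020] / (0.3253·√1.3020)
   = [0.862091 + 0.096361] / 0.371184 = 2.582146
d₂ = d₁ − σ√T = 2.582146 − 0.371184 = 2.210962
N(d₁) = 0.995091,  N(d₂) = 0.986481,  e^(−rT) = 0.972902
E₀ = V₀·N(d₁) − D·e^(−rT)·N(d₂)
   = 572.2207·0.995091 − 241.6363·0.972902·0.986481 = 337.501282
B₀ = V₀ − E₀ = 572.2207 − 337.501282 = 234.719418
spread = −(1/T)·ln(B₀/D) − r = −(1/1.3020)·ln(234.719418/241.6363) − 0.0211 = 0.00120635
in basis points: 0.00120635 × 10⁴ = 12.0635 bp

spread=12.0635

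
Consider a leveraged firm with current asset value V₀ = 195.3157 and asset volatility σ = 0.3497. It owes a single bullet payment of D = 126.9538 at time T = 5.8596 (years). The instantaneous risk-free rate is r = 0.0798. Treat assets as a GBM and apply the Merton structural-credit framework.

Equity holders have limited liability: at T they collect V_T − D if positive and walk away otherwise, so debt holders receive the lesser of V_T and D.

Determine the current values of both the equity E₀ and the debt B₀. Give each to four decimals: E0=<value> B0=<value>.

E0=123.1511 B0=72.1646

d₁ = [ln(V₀/D) + (r + σ²/2)T] / (σ√T)
   = [ln(195.3157/126.9538) + (0.0798 + 0.5·0.3497²)·5.8596] / (0.3497·√5.8596)
   = [0.430794 + 0.825882] / 0.846505 = 1.484546
d₂ = d₁ − σ√T = 1.484546 − 0.846505 = 0.638040
N(d₁) = 0.931168,  N(d₂) = 0.738276,  e^(−rT) = 0.626507
E₀ = V₀·N(d₁) − D·e^(−rT)·N(d₂)
   = 195.3157·0.931168 − 126.9538·0.626507·0.738276 = 123.151139
B₀ = V₀ − E₀ = 195.3157 − 123.151139 = 72.164561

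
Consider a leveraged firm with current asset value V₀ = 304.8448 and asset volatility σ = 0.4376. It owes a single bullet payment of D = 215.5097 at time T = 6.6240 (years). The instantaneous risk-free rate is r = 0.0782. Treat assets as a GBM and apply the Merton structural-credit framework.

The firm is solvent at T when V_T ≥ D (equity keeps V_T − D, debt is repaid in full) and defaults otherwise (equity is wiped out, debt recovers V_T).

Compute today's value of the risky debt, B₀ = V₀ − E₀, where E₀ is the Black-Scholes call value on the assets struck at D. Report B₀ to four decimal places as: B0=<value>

d₁ = [ln(V₀/D) + (r + σ²/2)T] / (σ√T)
   = [ln(304.8448/215.5097) + (0.0782 + 0.5·0.4376²)·6.6240] / (0.4376·√6.6240)
   = [0.346797 + 1.152224] / 1.126257 = 1.330976
d₂ = d₁ − σ√T = 1.330976 − 1.126257 = 0.204719
N(d₁) = 0.908402,  N(d₂) = 0.581104,  e^(−rT) = 0.595713
E₀ = V₀·N(d₁) − D·e^(−rT)·N(d₂)
   = 304.8448·0.908402 − 215.5097·0.595713·0.581104 = 202.318250
B₀ = V₀ − E₀ = 304.8448 − 202.318250 = 102.526550

B0=102.5266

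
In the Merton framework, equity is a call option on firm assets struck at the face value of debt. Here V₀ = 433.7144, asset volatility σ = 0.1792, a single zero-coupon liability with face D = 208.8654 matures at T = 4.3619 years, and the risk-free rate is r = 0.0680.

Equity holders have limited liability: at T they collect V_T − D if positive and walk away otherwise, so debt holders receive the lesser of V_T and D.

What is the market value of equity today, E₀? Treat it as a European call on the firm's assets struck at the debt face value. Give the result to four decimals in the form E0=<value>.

d₁ = [ln(V₀/D) + (r + σ²/2)T] / (σ√T)
   = [ln(433.7144/208.8654) + (0.0680 + 0.5·0.1792²)·4.3619] / (0.1792·√4.3619)
   = [0.730696 + 0.366645] / 0.374262 = 2.932013
d₂ = d₁ − σ√T = 2.932013 − 0.374262 = 2.557751
N(d₁) = 0.998316,  N(d₂) = 0.994732,  e^(−rT) = 0.743334
E₀ = V₀·N(d₁) − D·e^(−rT)·N(d₂)
   = 433.7144·0.998316 − 208.8654·0.743334·0.994732 = 278.545064

E0=278.5451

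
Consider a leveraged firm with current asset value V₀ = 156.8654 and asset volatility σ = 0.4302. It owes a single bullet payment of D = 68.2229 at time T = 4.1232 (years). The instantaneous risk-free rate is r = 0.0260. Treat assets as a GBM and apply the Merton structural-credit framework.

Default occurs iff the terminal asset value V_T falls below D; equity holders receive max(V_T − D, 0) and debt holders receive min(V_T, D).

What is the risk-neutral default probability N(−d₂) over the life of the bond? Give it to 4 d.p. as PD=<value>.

PD=0.2614

d₁ = [ln(V₀/D) + (r + σ²/2)T] / (σ√T)
   = [ln(156.8654/68.2229) + (0.0260 + 0.5·0.4302²)·4.1232] / (0.4302·√4.1232)
   = [0.832608 + 0.488748] / 0.873550 = 1.512628
d₂ = d₁ − σ√T = 1.512628 − 0.873550 = 0.639078
risk-neutral PD = N(−d₂) = N(-0.639078) = 0.261386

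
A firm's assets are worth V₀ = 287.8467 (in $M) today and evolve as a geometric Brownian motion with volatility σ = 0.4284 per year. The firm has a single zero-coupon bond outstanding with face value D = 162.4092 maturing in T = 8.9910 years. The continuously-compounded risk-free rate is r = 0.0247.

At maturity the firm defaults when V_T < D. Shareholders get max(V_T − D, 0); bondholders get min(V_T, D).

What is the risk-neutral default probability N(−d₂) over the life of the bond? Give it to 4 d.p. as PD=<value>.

d₁ = [ln(V₀/D) + (r + σ²/2)T] / (σ√T)
   = [ln(287.8467/162.4092) + (0.0247 + 0.5·0.4284²)·8.9910] / (0.4284·√8.9910)
   = [0.572309 + 1.047121] / 1.284557 = 1.260691
d₂ = d₁ − σ√T = 1.260691 − 1.284557 = -0.023866
risk-neutral PD = N(−d₂) = N(0.023866) = 0.509520

PD=0.5095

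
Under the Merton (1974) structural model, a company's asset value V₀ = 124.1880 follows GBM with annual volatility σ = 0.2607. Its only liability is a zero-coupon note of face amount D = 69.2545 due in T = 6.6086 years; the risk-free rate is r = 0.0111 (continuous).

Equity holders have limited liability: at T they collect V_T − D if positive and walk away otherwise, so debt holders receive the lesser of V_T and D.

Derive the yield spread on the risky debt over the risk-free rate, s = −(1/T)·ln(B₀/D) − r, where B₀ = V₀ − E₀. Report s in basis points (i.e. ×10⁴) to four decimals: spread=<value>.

d₁ = [ln(V₀/D) + (r + σ²/2)T] / (σ√T)
   = [ln(124.1880/69.2545) + (0.0111 + 0.5·0.2607²)·6.6086] / (0.2607·√6.6086)
   = [0.584008 + 0.297931] / 0.670187 = 1.315960
d₂ = d₁ − σ√T = 1.315960 − 0.670187 = 0.645774
N(d₁) = 0.905906,  N(d₂) = 0.740787,  e^(−rT) = 0.929270
E₀ = V₀·N(d₁) − D·e^(−rT)·N(d₂)
   = 124.1880·0.905906 − 69.2545·0.929270·0.740787 = 64.828485
B₀ = V₀ − E₀ = 124.1880 − 64.828485 = 59.359515
spread = −(1/T)·ln(B₀/D) − r = −(1/6.6086)·ln(59.359515/69.2545) − 0.0111 = 0.01222955
in basis points: 0.01222955 × 10⁴ = 122.2955 bp

spread=122.2955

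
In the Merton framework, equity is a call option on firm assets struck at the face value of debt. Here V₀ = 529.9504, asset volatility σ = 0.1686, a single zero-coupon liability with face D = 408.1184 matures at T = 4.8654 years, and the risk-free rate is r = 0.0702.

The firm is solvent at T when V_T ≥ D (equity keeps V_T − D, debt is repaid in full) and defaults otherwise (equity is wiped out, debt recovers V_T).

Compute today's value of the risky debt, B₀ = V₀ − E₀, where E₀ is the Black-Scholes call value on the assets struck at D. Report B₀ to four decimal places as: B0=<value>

B0=286.8517

d₁ = [ln(V₀/D) + (r + σ²/2)T] / (σ√T)
   = [ln(529.9504/408.1184) + (0.0702 + 0.5·0.1686²)·4.8654] / (0.1686·√4.8654)
   = [0.261226 + 0.410703] / 0.371892 = 1.806785
d₂ = d₁ − σ√T = 1.806785 − 0.371892 = 1.434893
N(d₁) = 0.964602,  N(d₂) = 0.924341,  e^(−rT) = 0.710667
E₀ = V₀·N(d₁) − D·e^(−rT)·N(d₂)
   = 529.9504·0.964602 − 408.1184·0.710667·0.924341 = 243.098721
B₀ = V₀ − E₀ = 529.9504 − 243.098721 = 286.851679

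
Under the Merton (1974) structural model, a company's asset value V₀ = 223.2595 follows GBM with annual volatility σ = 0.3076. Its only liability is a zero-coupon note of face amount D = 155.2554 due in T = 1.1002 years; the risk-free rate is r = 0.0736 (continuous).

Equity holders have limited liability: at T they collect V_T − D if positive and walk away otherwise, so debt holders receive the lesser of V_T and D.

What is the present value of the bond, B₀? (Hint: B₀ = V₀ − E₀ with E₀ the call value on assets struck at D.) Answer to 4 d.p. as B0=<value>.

d₁ = [ln(V₀/D) + (r + σ²/2)T] / (σ√T)
   = [ln(223.2595/155.2554) + (0.0736 + 0.5·0.3076²)·1.1002] / (0.3076·√1.1002)
   = [0.363263 + 0.133024] / 0.322643 = 1.538193
d₂ = d₁ − σ√T = 1.538193 − 0.322643 = 1.215550
N(d₁) = 0.937999,  N(d₂) = 0.887922,  e^(−rT) = 0.922217
E₀ = V₀·N(d₁) − D·e^(−rT)·N(d₂)
   = 223.2595·0.937999 − 155.2554·0.922217·0.887922 = 82.285342
B₀ = V₀ − E₀ = 223.2595 − 82.285342 = 140.974158

B0=140.9742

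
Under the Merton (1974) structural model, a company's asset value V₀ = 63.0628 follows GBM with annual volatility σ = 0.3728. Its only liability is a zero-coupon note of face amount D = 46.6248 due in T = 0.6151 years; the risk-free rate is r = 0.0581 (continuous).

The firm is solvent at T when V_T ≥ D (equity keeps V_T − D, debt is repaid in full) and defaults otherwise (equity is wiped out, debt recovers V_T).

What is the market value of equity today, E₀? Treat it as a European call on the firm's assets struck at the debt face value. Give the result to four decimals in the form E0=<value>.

d₁ = [ln(V₀/D) + (r + σ²/2)T] / (σ√T)
   = [ln(63.0628/46.6248) + (0.0581 + 0.5·0.3728²)·0.6151] / (0.3728·√0.6151)
   = [0.301998 + 0.078481] / 0.292381 = 1.301314
d₂ = d₁ − σ√T = 1.301314 − 0.292381 = 1.008933
N(d₁) = 0.903424,  N(d₂) = 0.843497,  e^(−rT) = 0.964894
E₀ = V₀·N(d₁) − D·e^(−rT)·N(d₂)
   = 63.0628·0.903424 − 46.6248·0.964894·0.843497 = 19.025269

E0=19.0253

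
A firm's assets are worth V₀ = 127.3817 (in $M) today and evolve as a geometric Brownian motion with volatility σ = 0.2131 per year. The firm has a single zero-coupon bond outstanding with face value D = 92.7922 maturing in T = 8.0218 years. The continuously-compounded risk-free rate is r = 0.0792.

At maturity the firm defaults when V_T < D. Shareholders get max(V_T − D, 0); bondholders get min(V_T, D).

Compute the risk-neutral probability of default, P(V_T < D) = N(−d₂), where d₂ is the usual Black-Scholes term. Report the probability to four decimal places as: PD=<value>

d₁ = [ln(V₀/D) + (r + σ²/2)T] / (σ√T)
   = [ln(127.3817/92.7922) + (0.0792 + 0.5·0.2131²)·8.0218] / (0.2131·√8.0218)
   = [0.316826 + 0.817468] / 0.603558 = 1.879343
d₂ = d₁ − σ√T = 1.879343 − 0.603558 = 1.275785
risk-neutral PD = N(−d₂) = N(-1.275785) = 0.101016

PD=0.1010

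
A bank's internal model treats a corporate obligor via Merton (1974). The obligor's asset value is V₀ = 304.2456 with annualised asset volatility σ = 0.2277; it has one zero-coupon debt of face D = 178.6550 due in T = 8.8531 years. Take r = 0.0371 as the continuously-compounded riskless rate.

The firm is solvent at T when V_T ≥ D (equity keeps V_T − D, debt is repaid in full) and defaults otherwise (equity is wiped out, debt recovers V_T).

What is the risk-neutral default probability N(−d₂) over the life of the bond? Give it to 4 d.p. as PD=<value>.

PD=0.1757

d₁ = [ln(V₀/D) + (r + σ²/2)T] / (σ√T)
   = [ln(304.2456/178.6550) + (0.0371 + 0.5·0.2277²)·8.8531] / (0.2277·√8.8531)
   = [0.532379 + 0.557955] / 0.677502 = 1.609343
d₂ = d₁ − σ√T = 1.609343 − 0.677502 = 0.931841
risk-neutral PD = N(−d₂) = N(-0.931841) = 0.175709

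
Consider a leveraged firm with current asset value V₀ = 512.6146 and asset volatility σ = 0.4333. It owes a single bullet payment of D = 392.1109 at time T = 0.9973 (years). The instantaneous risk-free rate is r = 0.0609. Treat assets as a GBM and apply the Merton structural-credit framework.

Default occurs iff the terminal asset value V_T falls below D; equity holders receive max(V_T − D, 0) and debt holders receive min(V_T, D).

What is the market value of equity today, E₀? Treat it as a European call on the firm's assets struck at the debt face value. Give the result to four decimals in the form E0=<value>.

d₁ = [ln(V₀/D) + (r + σ²/2)T] / (σ√T)
   = [ln(512.6146/392.1109) + (0.0609 + 0.5·0.4333²)·0.9973] / (0.4333·√0.9973)
   = [0.267980 + 0.154357] / 0.432715 = 0.976015
d₂ = d₁ − σ√T = 0.976015 − 0.432715 = 0.543301
N(d₁) = 0.835472,  N(d₂) = 0.706539,  e^(−rT) = 0.941072
E₀ = V₀·N(d₁) − D·e^(−rT)·N(d₂)
   = 512.6146·0.835472 − 392.1109·0.941072·0.706539 = 167.558921

E0=167.5589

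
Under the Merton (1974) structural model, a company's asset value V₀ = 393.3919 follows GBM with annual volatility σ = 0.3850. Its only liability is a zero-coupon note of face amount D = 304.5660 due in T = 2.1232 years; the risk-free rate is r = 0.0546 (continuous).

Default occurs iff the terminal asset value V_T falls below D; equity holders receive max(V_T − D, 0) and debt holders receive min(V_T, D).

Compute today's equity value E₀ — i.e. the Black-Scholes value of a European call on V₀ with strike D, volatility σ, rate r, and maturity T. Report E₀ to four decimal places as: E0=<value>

d₁ = [ln(V₀/D) + (r + σ²/2)T] / (σ√T)
   = [ln(393.3919/304.5660) + (0.0546 + 0.5·0.3850²)·2.1232] / (0.3850·√2.1232)
   = [0.255919 + 0.273282] / 0.560991 = 0.943332
d₂ = d₁ − σ√T = 0.943332 − 0.560991 = 0.382340
N(d₁) = 0.827244,  N(d₂) = 0.648895,  e^(−rT) = 0.890540
E₀ = V₀·N(d₁) − D·e^(−rT)·N(d₂)
   = 393.3919·0.827244 − 304.5660·0.890540·0.648895 = 149.432369

E0=149.4324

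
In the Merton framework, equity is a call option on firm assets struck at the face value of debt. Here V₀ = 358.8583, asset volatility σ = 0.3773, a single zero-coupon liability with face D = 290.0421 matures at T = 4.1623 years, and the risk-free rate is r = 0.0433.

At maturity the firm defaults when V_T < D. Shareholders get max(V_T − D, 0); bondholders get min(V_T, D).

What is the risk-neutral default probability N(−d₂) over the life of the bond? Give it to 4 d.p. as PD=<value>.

PD=0.4499

d₁ = [ln(V₀/D) + (r + σ²/2)T] / (σ√T)
   = [ln(358.8583/290.0421) + (0.0433 + 0.5·0.3773²)·4.1623] / (0.3773·√4.1623)
   = [0.212902 + 0.476490] / 0.769757 = 0.895597
d₂ = d₁ − σ√T = 0.895597 − 0.769757 = 0.125840
risk-neutral PD = N(−d₂) = N(-0.125840) = 0.449929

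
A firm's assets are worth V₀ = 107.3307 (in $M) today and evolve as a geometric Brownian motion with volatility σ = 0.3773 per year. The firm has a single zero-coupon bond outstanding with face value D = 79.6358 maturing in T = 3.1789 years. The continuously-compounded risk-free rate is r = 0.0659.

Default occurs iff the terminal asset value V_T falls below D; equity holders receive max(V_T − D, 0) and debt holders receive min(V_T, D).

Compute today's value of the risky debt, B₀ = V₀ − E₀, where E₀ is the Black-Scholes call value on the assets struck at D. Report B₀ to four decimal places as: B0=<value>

B0=57.5362

d₁ = [ln(V₀/D) + (r + σ²/2)T] / (σ√T)
   = [ln(107.3307/79.6358) + (0.0659 + 0.5·0.3773²)·3.1789] / (0.3773·√3.1789)
   = [0.298451 + 0.435756] / 0.672706 = 1.091424
d₂ = d₁ − σ√T = 1.091424 − 0.672706 = 0.418718
N(d₁) = 0.862457,  N(d₂) = 0.662289,  e^(−rT) = 0.810998
E₀ = V₀·N(d₁) − D·e^(−rT)·N(d₂)
   = 107.3307·0.862457 − 79.6358·0.810998·0.662289 = 49.794505
B₀ = V₀ − E₀ = 107.3307 − 49.794505 = 57.536195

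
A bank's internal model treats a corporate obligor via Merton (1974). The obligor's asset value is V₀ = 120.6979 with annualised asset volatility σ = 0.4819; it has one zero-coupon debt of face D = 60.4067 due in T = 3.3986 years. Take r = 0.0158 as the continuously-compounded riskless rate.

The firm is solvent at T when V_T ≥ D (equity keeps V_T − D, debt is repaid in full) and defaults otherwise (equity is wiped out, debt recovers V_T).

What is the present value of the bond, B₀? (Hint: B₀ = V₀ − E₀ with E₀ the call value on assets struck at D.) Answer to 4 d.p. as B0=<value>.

B0=49.4472

d₁ = [ln(V₀/D) + (r + σ²/2)T] / (σ√T)
   = [ln(120.6979/60.4067) + (0.0158 + 0.5·0.4819²)·3.3986] / (0.4819·√3.3986)
   = [0.692191 + 0.448322] / 0.888397 = 1.283788
d₂ = d₁ − σ√T = 1.283788 − 0.888397 = 0.395391
N(d₁) = 0.900392,  N(d₂) = 0.653723,  e^(−rT) = 0.947718
E₀ = V₀·N(d₁) − D·e^(−rT)·N(d₂)
   = 120.6979·0.900392 − 60.4067·0.947718·0.653723 = 71.250732
B₀ = V₀ − E₀ = 120.6979 − 71.250732 = 49.447168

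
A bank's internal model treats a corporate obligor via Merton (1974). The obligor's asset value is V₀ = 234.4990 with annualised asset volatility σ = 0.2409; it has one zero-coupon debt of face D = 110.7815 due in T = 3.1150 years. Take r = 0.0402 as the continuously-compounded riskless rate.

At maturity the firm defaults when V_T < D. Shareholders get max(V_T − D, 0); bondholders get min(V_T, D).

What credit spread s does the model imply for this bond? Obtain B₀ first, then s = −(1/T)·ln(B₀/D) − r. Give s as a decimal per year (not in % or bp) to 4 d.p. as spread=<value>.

spread=0.0015

d₁ = [ln(V₀/D) + (r + σ²/2)T] / (σ√T)
   = [ln(234.4990/110.7815) + (0.0402 + 0.5·0.2409²)·3.1150] / (0.2409·√3.1150)
   = [0.749892 + 0.215609] / 0.425173 = 2.270841
d₂ = d₁ − σ√T = 2.270841 − 0.425173 = 1.845668
N(d₁) = 0.988422,  N(d₂) = 0.967530,  e^(−rT) = 0.882300
E₀ = V₀·N(d₁) − D·e^(−rT)·N(d₂)
   = 234.4990·0.988422 − 110.7815·0.882300·0.967530 = 137.215090
B₀ = V₀ − E₀ = 234.4990 − 137.215090 = 97.283910
spread = −(1/T)·ln(B₀/D) − r = −(1/3.1150)·ln(97.283910/110.7815) − 0.0402 = 0.00150985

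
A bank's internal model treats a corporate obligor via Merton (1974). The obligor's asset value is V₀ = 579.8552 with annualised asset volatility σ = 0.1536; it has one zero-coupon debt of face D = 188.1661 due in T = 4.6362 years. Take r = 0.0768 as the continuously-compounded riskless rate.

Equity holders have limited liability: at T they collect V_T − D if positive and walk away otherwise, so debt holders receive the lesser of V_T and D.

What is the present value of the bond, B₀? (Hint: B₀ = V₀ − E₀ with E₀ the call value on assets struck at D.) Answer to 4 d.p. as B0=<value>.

B0=131.7972

d₁ = [ln(V₀/D) + (r + σ²/2)T] / (σ√T)
   = [ln(579.8552/188.1661) + (0.0768 + 0.5·0.1536²)·4.6362] / (0.1536·√4.6362)
   = [1.125453 + 0.410751] / 0.330729 = 4.644903
d₂ = d₁ − σ√T = 4.644903 − 0.330729 = 4.314174
N(d₁) = 0.999998,  N(d₂) = 0.999992,  e^(−rT) = 0.700430
E₀ = V₀·N(d₁) − D·e^(−rT)·N(d₂)
   = 579.8552·0.999998 − 188.1661·0.700430·0.999992 = 448.057997
B₀ = V₀ − E₀ = 579.8552 − 448.057997 = 131.797203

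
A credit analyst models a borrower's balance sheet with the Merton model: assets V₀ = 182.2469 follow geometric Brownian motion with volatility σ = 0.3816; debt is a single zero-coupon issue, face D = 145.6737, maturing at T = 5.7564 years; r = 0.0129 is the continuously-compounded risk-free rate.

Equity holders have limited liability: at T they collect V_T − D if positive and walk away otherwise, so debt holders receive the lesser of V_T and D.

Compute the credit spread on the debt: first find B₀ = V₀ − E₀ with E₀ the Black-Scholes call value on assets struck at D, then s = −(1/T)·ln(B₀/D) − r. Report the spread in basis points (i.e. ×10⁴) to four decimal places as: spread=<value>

spread=524.4191

d₁ = [ln(V₀/D) + (r + σ²/2)T] / (σ√T)
   = [ln(182.2469/145.6737) + (0.0129 + 0.5·0.3816²)·5.7564] / (0.3816·√5.7564)
   = [0.223993 + 0.493377] / 0.915554 = 0.783537
d₂ = d₁ − σ√T = 0.783537 − 0.915554 = -0.132017
N(d₁) = 0.783344,  N(d₂) = 0.447485,  e^(−rT) = 0.928433
E₀ = V₀·N(d₁) − D·e^(−rT)·N(d₂)
   = 182.2469·0.783344 − 145.6737·0.928433·0.447485 = 82.240418
B₀ = V₀ − E₀ = 182.2469 − 82.240418 = 100.006482
spread = −(1/T)·ln(B₀/D) − r = −(1/5.7564)·ln(100.006482/145.6737) − 0.0129 = 0.05244191
in basis points: 0.05244191 × 10⁴ = 524.4191 bp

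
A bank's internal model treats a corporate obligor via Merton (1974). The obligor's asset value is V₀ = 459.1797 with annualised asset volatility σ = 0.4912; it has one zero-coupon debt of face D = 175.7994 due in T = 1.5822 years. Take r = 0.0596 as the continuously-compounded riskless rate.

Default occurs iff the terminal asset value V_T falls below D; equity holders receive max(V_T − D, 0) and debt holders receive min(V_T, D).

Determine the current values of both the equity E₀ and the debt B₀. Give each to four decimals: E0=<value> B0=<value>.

d₁ = [ln(V₀/D) + (r + σ²/2)T] / (σ√T)
   = [ln(459.1797/175.7994) + (0.0596 + 0.5·0.4912²)·1.5822] / (0.4912·√1.5822)
   = [0.960098 + 0.285174] / 0.617859 = 2.015464
d₂ = d₁ − σ√T = 2.015464 − 0.617859 = 1.397606
N(d₁) = 0.978072,  N(d₂) = 0.918884,  e^(−rT) = 0.910011
E₀ = V₀·N(d₁) − D·e^(−rT)·N(d₂)
   = 459.1797·0.978072 − 175.7994·0.910011·0.918884 = 302.108339
B₀ = V₀ − E₀ = 459.1797 − 302.108339 = 157.071361

E0=302.1083 B0=157.0714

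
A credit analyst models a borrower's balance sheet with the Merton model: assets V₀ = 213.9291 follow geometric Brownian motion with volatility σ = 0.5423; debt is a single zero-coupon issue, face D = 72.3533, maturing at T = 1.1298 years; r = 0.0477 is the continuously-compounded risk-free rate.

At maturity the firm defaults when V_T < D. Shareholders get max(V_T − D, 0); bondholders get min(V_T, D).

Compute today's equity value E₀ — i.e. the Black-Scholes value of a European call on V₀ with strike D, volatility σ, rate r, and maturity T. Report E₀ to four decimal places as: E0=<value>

E0=145.9865

d₁ = [ln(V₀/D) + (r + σ²/2)T] / (σ√T)
   = [ln(213.9291/72.3533) + (0.0477 + 0.5·0.5423²)·1.1298] / (0.5423·√1.1298)
   = [1.084084 + 0.220022] / 0.576422 = 2.262416
d₂ = d₁ − σ√T = 2.262416 − 0.576422 = 1.685995
N(d₁) = 0.988164,  N(d₂) = 0.954102,  e^(−rT) = 0.947535
E₀ = V₀·N(d₁) − D·e^(−rT)·N(d₂)
   = 213.9291·0.988164 − 72.3533·0.947535·0.954102 = 145.986459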